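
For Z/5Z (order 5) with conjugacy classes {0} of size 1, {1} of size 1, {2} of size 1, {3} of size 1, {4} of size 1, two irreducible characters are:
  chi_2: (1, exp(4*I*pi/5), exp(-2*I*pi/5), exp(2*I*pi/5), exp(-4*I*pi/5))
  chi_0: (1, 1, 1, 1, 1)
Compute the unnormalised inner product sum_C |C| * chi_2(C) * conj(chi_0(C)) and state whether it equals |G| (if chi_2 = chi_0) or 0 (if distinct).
Sum = 0; so <chi_2, chi_0> = 0 (distinct irreducibles are orthogonal).

Working: Compute term by term over conjugacy classes (|C| * chi_2(C) * conj(chi_0(C))):
  1*(1)*conj(1) + 1*(exp(4*I*pi/5))*conj(1) + 1*(exp(-2*I*pi/5))*conj(1) + 1*(exp(2*I*pi/5))*conj(1) + 1*(exp(-4*I*pi/5))*conj(1)
  = (1) + (exp(4*I*pi/5)) + (exp(-2*I*pi/5)) + (exp(2*I*pi/5)) + (exp(-4*I*pi/5))
  = 0.
(Exp terms are combined using exp(i*s)*conj(exp(i*t)) = exp(i*(s-t)), and sums of them are collapsed using the identity that for every m > 1 the m distinct m-th roots of unity sum to 0, e.g. 1 + exp(2*I*pi/3) + exp(-2*I*pi/3) = 0.)
Dividing by |G| = 5 gives 0/5 = 0, matching the row-orthogonality relation <chi_2, chi_0> = [chi_2 = chi_0].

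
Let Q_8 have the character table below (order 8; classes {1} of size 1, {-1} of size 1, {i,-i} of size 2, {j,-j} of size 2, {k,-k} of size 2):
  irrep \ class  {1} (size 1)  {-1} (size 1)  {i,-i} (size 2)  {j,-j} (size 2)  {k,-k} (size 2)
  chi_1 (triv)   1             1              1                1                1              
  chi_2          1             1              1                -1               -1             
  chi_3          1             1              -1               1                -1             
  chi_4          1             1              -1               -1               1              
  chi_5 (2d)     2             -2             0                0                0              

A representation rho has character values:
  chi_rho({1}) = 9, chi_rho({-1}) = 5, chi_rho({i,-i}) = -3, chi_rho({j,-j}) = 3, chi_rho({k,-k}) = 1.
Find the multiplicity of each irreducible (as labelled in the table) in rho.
Multiplicities: chi_1: 2, chi_2: 0, chi_3: 3, chi_4: 2, chi_5: 1.

Working: Use <chi_rho, chi> = (1/|G|) sum_C |C| * chi_rho(C) * conj(chi(C)) with |G| = 8 for each irreducible chi in the table:
  <chi_rho, chi_1> = (1/8)[1*(9)*conj(1) + 1*(5)*conj(1) + 2*(-3)*conj(1) + 2*(3)*conj(1) + 2*(1)*conj(1)]
      = (1/8)[(9) + (5) + (-6) + (6) + (2)] = 16/8 = 2
  <chi_rho, chi_2> = (1/8)[1*(9)*conj(1) + 1*(5)*conj(1) + 2*(-3)*conj(1) + 2*(3)*conj(-1) + 2*(1)*conj(-1)]
      = (1/8)[(9) + (5) + (-6) + (-6) + (-2)] = 0/8 = 0
  <chi_rho, chi_3> = (1/8)[1*(9)*conj(1) + 1*(5)*conj(1) + 2*(-3)*conj(-1) + 2*(3)*conj(1) + 2*(1)*conj(-1)]
      = (1/8)[(9) + (5) + (6) + (6) + (-2)] = 24/8 = 3
  <chi_rho, chi_4> = (1/8)[1*(9)*conj(1) + 1*(5)*conj(1) + 2*(-3)*conj(-1) + 2*(3)*conj(-1) + 2*(1)*conj(1)]
      = (1/8)[(9) + (5) + (6) + (-6) + (2)] = 16/8 = 2
  <chi_rho, chi_5> = (1/8)[1*(9)*conj(2) + 1*(5)*conj(-2) + 2*(-3)*conj(0) + 2*(3)*conj(0) + 2*(1)*conj(0)]
      = (1/8)[(18) + (-10) + (0) + (0) + (0)] = 8/8 = 1
Dimension check: dim(rho) = sum (mult * dim) = 2*1 + 0*1 + 3*1 + 2*1 + 1*2 = 9 = chi_rho(e) = 9.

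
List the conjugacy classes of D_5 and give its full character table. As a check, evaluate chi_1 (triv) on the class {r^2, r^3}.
Conjugacy classes: {e} of size 1, {r^1, r^4} of size 2, {r^2, r^3} of size 2, {s, sr, ..., sr^4} of size 5.
Character table:
  irrep \ class              {e} (size 1)  {r^1, r^4} (size 2)  {r^2, r^3} (size 2)  {s, sr, ..., sr^4} (size 5)
  chi_1 (triv)               1             1                    1                    1                          
  chi_2 (sign: r->1, s->-1)  1             1                    1                    -1                         
  chi_3 (2d, j=1)            2             -1/2 + sqrt(5)/2     -sqrt(5)/2 - 1/2     0                          
  chi_4 (2d, j=2)            2             -sqrt(5)/2 - 1/2     -1/2 + sqrt(5)/2     0                          

Spot check: chi_1 (triv) on {r^2, r^3} = 1.

Argument: D_5 has order 2*5 = 10 with 4 conjugacy classes, hence 4 irreducibles. Sum of squared dims 1 + 1 + 4 + 4 = 10 = |G|. Linear characters come from the abelianisation; the 2-dimensional irreps have character r^k -> 2*cos(2*pi*j*k/5), reflections -> 0.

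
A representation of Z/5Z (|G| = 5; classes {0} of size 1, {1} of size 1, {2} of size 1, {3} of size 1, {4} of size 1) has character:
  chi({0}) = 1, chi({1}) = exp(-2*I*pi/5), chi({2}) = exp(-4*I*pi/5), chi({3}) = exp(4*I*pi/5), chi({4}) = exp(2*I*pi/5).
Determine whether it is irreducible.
Irreducible: <chi, chi> = 1.

Why: <chi, chi> = (1/|G|) sum_C |C| * |chi(C)|^2 = (1/5)[1*|1|^2 + 1*|exp(-2*I*pi/5)|^2 + 1*|exp(-4*I*pi/5)|^2 + 1*|exp(4*I*pi/5)|^2 + 1*|exp(2*I*pi/5)|^2]
  = (1/5)[(1) + (1) + (1) + (1) + (1)] = 5/5 = 1.
(Exp terms are combined using exp(i*s)*conj(exp(i*t)) = exp(i*(s-t)), and sums of them are collapsed using the identity that for every m > 1 the m distinct m-th roots of unity sum to 0, e.g. 1 + exp(2*I*pi/3) + exp(-2*I*pi/3) = 0.)
A character is irreducible iff <chi, chi> = 1, so this representation is irreducible.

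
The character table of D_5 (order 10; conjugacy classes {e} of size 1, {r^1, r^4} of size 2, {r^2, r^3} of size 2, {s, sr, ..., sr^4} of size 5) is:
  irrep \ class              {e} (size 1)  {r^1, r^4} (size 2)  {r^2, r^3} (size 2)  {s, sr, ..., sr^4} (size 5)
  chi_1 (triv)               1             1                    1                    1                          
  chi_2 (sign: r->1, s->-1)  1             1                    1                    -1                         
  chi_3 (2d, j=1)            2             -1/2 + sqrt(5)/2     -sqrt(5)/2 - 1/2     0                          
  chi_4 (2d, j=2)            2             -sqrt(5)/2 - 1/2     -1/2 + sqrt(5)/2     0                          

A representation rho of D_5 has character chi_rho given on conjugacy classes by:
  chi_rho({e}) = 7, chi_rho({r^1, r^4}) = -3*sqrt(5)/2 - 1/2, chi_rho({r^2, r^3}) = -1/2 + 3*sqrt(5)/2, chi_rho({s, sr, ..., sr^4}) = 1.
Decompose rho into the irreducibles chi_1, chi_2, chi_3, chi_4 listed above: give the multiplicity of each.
Multiplicities: chi_1: 1, chi_2: 0, chi_3: 0, chi_4: 3.

Explanation: Use <chi_rho, chi> = (1/|G|) sum_C |C| * chi_rho(C) * conj(chi(C)) with |G| = 10 for each irreducible chi in the table:
  <chi_rho, chi_1> = (1/10)[1*(7)*conj(1) + 2*(-3*sqrt(5)/2 - 1/2)*conj(1) + 2*(-1/2 + 3*sqrt(5)/2)*conj(1) + 5*(1)*conj(1)]
      = (1/10)[(7) + (-3*sqrt(5) - 1) + (-1 + 3*sqrt(5)) + (5)] = 10/10 = 1
  <chi_rho, chi_2> = (1/10)[1*(7)*conj(1) + 2*(-3*sqrt(5)/2 - 1/2)*conj(1) + 2*(-1/2 + 3*sqrt(5)/2)*conj(1) + 5*(1)*conj(-1)]
      = (1/10)[(7) + (-3*sqrt(5) - 1) + (-1 + 3*sqrt(5)) + (-5)] = 0/10 = 0
  <chi_rho, chi_3> = (1/10)[1*(7)*conj(2) + 2*(-3*sqrt(5)/2 - 1/2)*conj(-1/2 + sqrt(5)/2) + 2*(-1/2 + 3*sqrt(5)/2)*conj(-sqrt(5)/2 - 1/2) + 5*(1)*conj(0)]
      = (1/10)[(14) + (-7 + sqrt(5)) + (-7 - sqrt(5)) + (0)] = 0/10 = 0
  <chi_rho, chi_4> = (1/10)[1*(7)*conj(2) + 2*(-3*sqrt(5)/2 - 1/2)*conj(-sqrt(5)/2 - 1/2) + 2*(-1/2 + 3*sqrt(5)/2)*conj(-1/2 + sqrt(5)/2) + 5*(1)*conj(0)]
      = (1/10)[(14) + (2*sqrt(5) + 8) + (8 - 2*sqrt(5)) + (0)] = 30/10 = 3
Dimension check: dim(rho) = sum (mult * dim) = 1*1 + 0*1 + 0*2 + 3*2 = 7 = chi_rho(e) = 7.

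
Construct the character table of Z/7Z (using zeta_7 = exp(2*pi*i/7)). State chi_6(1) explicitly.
Character table of Z/7Z (irreps indexed chi_0,...,chi_6 with chi_k(m) = zeta_7^(k*m), zeta_7 = exp(2*pi*i/7)):
  irrep \ class  {0} (size 1)  {1} (size 1)    {2} (size 1)    {3} (size 1)    {4} (size 1)    {5} (size 1)    {6} (size 1)  
  chi_0          1             1               1               1               1               1               1             
  chi_1          1             exp(2*I*pi/7)   exp(4*I*pi/7)   exp(6*I*pi/7)   exp(-6*I*pi/7)  exp(-4*I*pi/7)  exp(-2*I*pi/7)
  chi_2          1             exp(4*I*pi/7)   exp(-6*I*pi/7)  exp(-2*I*pi/7)  exp(2*I*pi/7)   exp(6*I*pi/7)   exp(-4*I*pi/7)
  chi_3          1             exp(6*I*pi/7)   exp(-2*I*pi/7)  exp(4*I*pi/7)   exp(-4*I*pi/7)  exp(2*I*pi/7)   exp(-6*I*pi/7)
  chi_4          1             exp(-6*I*pi/7)  exp(2*I*pi/7)   exp(-4*I*pi/7)  exp(4*I*pi/7)   exp(-2*I*pi/7)  exp(6*I*pi/7) 
  chi_5          1             exp(-4*I*pi/7)  exp(6*I*pi/7)   exp(2*I*pi/7)   exp(-2*I*pi/7)  exp(-6*I*pi/7)  exp(4*I*pi/7) 
  chi_6          1             exp(-2*I*pi/7)  exp(-4*I*pi/7)  exp(-6*I*pi/7)  exp(6*I*pi/7)   exp(4*I*pi/7)   exp(2*I*pi/7) 

Spot check: chi_6(1) = zeta_7^(6*1) = zeta_7^6 = exp(-2*I*pi/7).

Details: Z/7Z is abelian, so all 7 irreducible complex representations are 1-dimensional. They are given by chi_k(m) = zeta_7^(k*m) for k = 0,...,6. Row orthogonality: sum_m chi_k(m) conj(chi_l(m)) = 7 * [k = l].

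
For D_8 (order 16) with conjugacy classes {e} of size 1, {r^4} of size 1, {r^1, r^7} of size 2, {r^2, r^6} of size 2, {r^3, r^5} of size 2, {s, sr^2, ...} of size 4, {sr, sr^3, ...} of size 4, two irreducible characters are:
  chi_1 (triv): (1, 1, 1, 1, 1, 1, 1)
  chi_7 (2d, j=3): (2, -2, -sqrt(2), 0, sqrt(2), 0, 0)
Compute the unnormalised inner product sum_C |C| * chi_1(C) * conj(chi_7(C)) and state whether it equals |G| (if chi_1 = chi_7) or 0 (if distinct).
Sum = 0; so <chi_1, chi_7> = 0 (distinct irreducibles are orthogonal).

Proof sketch: Compute term by term over conjugacy classes (|C| * chi_1(C) * conj(chi_7(C))):
  1*(1)*conj(2) + 1*(1)*conj(-2) + 2*(1)*conj(-sqrt(2)) + 2*(1)*conj(0) + 2*(1)*conj(sqrt(2)) + 4*(1)*conj(0) + 4*(1)*conj(0)
  = (2) + (-2) + (-2*sqrt(2)) + (0) + (2*sqrt(2)) + (0) + (0)
  = 0.
Dividing by |G| = 16 gives 0/16 = 0, matching the row-orthogonality relation <chi_1, chi_7> = [chi_1 = chi_7].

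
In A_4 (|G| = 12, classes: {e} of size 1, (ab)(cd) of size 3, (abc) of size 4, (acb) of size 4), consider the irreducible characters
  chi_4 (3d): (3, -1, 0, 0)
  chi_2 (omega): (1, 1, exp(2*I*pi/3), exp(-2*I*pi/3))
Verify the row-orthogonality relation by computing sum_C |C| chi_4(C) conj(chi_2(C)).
Sum = 0; so <chi_4, chi_2> = 0 (distinct irreducibles are orthogonal).

Working: Compute term by term over conjugacy classes (|C| * chi_4(C) * conj(chi_2(C))):
  1*(3)*conj(1) + 3*(-1)*conj(1) + 4*(0)*conj(exp(2*I*pi/3)) + 4*(0)*conj(exp(-2*I*pi/3))
  = (3) + (-3) + (0) + (0)
  = 0.
(Exp terms are combined using exp(i*s)*conj(exp(i*t)) = exp(i*(s-t)), and sums of them are collapsed using the identity that for every m > 1 the m distinct m-th roots of unity sum to 0, e.g. 1 + exp(2*I*pi/3) + exp(-2*I*pi/3) = 0.)
Dividing by |G| = 12 gives 0/12 = 0, matching the row-orthogonality relation <chi_4, chi_2> = [chi_4 = chi_2].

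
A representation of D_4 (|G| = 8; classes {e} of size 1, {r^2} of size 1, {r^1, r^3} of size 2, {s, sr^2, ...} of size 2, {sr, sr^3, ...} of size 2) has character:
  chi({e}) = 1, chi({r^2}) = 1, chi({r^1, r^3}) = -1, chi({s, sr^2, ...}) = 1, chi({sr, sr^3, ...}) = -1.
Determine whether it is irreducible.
Irreducible: <chi, chi> = 1.

Reasoning: <chi, chi> = (1/|G|) sum_C |C| * |chi(C)|^2 = (1/8)[1*|1|^2 + 1*|1|^2 + 2*|-1|^2 + 2*|1|^2 + 2*|-1|^2]
  = (1/8)[(1) + (1) + (2) + (2) + (2)] = 8/8 = 1.
A character is irreducible iff <chi, chi> = 1, so this representation is irreducible.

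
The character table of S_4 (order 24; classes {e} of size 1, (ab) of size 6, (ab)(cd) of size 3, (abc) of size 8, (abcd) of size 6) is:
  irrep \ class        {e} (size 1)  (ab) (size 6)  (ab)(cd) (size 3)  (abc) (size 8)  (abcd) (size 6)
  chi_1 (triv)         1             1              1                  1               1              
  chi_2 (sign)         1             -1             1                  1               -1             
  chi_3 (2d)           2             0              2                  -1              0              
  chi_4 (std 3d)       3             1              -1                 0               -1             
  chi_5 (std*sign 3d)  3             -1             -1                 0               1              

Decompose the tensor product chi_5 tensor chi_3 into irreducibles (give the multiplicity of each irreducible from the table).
chi_5 tensor chi_3 = chi_4 + chi_5 (all other irreducibles have multiplicity 0).

Explanation: The character of a tensor product is the pointwise product (chi_5 * chi_3)(C) = chi_5(C) * chi_3(C):
  {e}: (3)*(2), (ab): (-1)*(0), (ab)(cd): (-1)*(2), (abc): (0)*(-1), (abcd): (1)*(0)
so (chi_5 * chi_3) takes values
  {e} -> 6, (ab) -> 0, (ab)(cd) -> -2, (abc) -> 0, (abcd) -> 0.
Now take the inner product of this character with each irreducible chi from the table, <chi_5*chi_3, chi> = (1/24) sum_C |C| (chi_5*chi_3)(C) conj(chi(C)):
  <chi_5*chi_3, chi_1> = (1/24)[1*(6)*conj(1) + 6*(0)*conj(1) + 3*(-2)*conj(1) + 8*(0)*conj(1) + 6*(0)*conj(1)]
      = (1/24)[(6) + (0) + (-6) + (0) + (0)] = 0/24 = 0
  <chi_5*chi_3, chi_2> = (1/24)[1*(6)*conj(1) + 6*(0)*conj(-1) + 3*(-2)*conj(1) + 8*(0)*conj(1) + 6*(0)*conj(-1)]
      = (1/24)[(6) + (0) + (-6) + (0) + (0)] = 0/24 = 0
  <chi_5*chi_3, chi_3> = (1/24)[1*(6)*conj(2) + 6*(0)*conj(0) + 3*(-2)*conj(2) + 8*(0)*conj(-1) + 6*(0)*conj(0)]
      = (1/24)[(12) + (0) + (-12) + (0) + (0)] = 0/24 = 0
  <chi_5*chi_3, chi_4> = (1/24)[1*(6)*conj(3) + 6*(0)*conj(1) + 3*(-2)*conj(-1) + 8*(0)*conj(0) + 6*(0)*conj(-1)]
      = (1/24)[(18) + (0) + (6) + (0) + (0)] = 24/24 = 1
  <chi_5*chi_3, chi_5> = (1/24)[1*(6)*conj(3) + 6*(0)*conj(-1) + 3*(-2)*conj(-1) + 8*(0)*conj(0) + 6*(0)*conj(1)]
      = (1/24)[(18) + (0) + (6) + (0) + (0)] = 24/24 = 1
Hence the multiplicities are chi_4: 1, chi_5: 1. Dimension check: dim(chi_5)*dim(chi_3) = 3*2 = 6 and sum (mult * dim) = 1*3 + 1*3 = 6.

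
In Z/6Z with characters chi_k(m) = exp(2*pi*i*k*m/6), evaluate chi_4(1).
chi_4(1) = zeta_6^4 = exp(-2*I*pi/3)

Reasoning: chi_4(1) = zeta_6^(4*1) = zeta_6^4. Since zeta_6^6 = 1, this equals zeta_6^4 = exp(2*pi*i*4/6) = exp(-2*I*pi/3).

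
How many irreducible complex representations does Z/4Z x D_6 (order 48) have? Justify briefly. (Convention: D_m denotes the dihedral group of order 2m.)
24

Argument: The number of irreducible complex representations of a finite group equals its number of conjugacy classes. For a direct product, #classes(G x H) = #classes(G) * #classes(H). Z/4Z has 4 classes (abelian), D_6 has 6 classes, so 4 * 6 = 24, so Z/4Z x D_6 (order 48) has exactly 24 irreducible complex representations.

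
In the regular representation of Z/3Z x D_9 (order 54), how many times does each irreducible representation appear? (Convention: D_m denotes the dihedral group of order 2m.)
Each irreducible V_i of dimension d_i appears with multiplicity d_i, i.e. rho_reg = (direct sum over all irreducibles V_i) d_i V_i. The irreducible dimensions for Z/3Z x D_9 are 1, 1, 1, 1, 1, 1, 2, 2, 2, 2, 2, 2, 2, 2, 2, 2, 2, 2: 6 irreducibles of dimension 1, each with multiplicity 1; 12 irreducibles of dimension 2, each with multiplicity 2. Total dimension 6*1*1 + 12*2*2 = 54 = |G|.

Working: General theorem: in the regular representation of a finite group G, each irreducible appears with multiplicity equal to its dimension. Check: dim(rho_reg) = sum d_i^2 = 1 + 1 + 1 + 1 + 1 + 1 + 4 + 4 + 4 + 4 + 4 + 4 + 4 + 4 + 4 + 4 + 4 + 4 = 54 = |G|.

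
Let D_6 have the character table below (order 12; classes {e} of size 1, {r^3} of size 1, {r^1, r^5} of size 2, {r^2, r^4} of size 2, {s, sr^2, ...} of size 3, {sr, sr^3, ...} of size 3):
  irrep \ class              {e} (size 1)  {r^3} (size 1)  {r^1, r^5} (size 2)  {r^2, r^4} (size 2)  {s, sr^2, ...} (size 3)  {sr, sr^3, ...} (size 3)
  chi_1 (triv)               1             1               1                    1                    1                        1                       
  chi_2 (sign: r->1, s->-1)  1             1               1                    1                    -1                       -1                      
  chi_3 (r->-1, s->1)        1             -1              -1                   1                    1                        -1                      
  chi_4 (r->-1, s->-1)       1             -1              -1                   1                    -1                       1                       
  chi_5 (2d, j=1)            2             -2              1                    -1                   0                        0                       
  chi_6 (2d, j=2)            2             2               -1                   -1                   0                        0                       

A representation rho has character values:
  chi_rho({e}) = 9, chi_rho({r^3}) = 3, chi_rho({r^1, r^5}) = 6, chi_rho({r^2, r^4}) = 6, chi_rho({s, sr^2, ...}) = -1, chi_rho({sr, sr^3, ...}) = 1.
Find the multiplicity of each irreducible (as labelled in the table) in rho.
Multiplicities: chi_1: 3, chi_2: 3, chi_3: 0, chi_4: 1, chi_5: 1, chi_6: 0.

Justification: Use <chi_rho, chi> = (1/|G|) sum_C |C| * chi_rho(C) * conj(chi(C)) with |G| = 12 for each irreducible chi in the table:
  <chi_rho, chi_1> = (1/12)[1*(9)*conj(1) + 1*(3)*conj(1) + 2*(6)*conj(1) + 2*(6)*conj(1) + 3*(-1)*conj(1) + 3*(1)*conj(1)]
      = (1/12)[(9) + (3) + (12) + (12) + (-3) + (3)] = 36/12 = 3
  <chi_rho, chi_2> = (1/12)[1*(9)*conj(1) + 1*(3)*conj(1) + 2*(6)*conj(1) + 2*(6)*conj(1) + 3*(-1)*conj(-1) + 3*(1)*conj(-1)]
      = (1/12)[(9) + (3) + (12) + (12) + (3) + (-3)] = 36/12 = 3
  <chi_rho, chi_3> = (1/12)[1*(9)*conj(1) + 1*(3)*conj(-1) + 2*(6)*conj(-1) + 2*(6)*conj(1) + 3*(-1)*conj(1) + 3*(1)*conj(-1)]
      = (1/12)[(9) + (-3) + (-12) + (12) + (-3) + (-3)] = 0/12 = 0
  <chi_rho, chi_4> = (1/12)[1*(9)*conj(1) + 1*(3)*conj(-1) + 2*(6)*conj(-1) + 2*(6)*conj(1) + 3*(-1)*conj(-1) + 3*(1)*conj(1)]
      = (1/12)[(9) + (-3) + (-12) + (12) + (3) + (3)] = 12/12 = 1
  <chi_rho, chi_5> = (1/12)[1*(9)*conj(2) + 1*(3)*conj(-2) + 2*(6)*conj(1) + 2*(6)*conj(-1) + 3*(-1)*conj(0) + 3*(1)*conj(0)]
      = (1/12)[(18) + (-6) + (12) + (-12) + (0) + (0)] = 12/12 = 1
  <chi_rho, chi_6> = (1/12)[1*(9)*conj(2) + 1*(3)*conj(2) + 2*(6)*conj(-1) + 2*(6)*conj(-1) + 3*(-1)*conj(0) + 3*(1)*conj(0)]
      = (1/12)[(18) + (6) + (-12) + (-12) + (0) + (0)] = 0/12 = 0
Dimension check: dim(rho) = sum (mult * dim) = 3*1 + 3*1 + 0*1 + 1*1 + 1*2 + 0*2 = 9 = chi_rho(e) = 9.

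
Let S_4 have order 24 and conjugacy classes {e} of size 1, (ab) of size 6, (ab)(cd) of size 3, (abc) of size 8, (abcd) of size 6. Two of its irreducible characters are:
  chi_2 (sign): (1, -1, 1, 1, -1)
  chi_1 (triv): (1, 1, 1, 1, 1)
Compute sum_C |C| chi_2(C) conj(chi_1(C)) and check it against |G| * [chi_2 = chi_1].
Sum = 0; so <chi_2, chi_1> = 0 (distinct irreducibles are orthogonal).

Working: Compute term by term over conjugacy classes (|C| * chi_2(C) * conj(chi_1(C))):
  1*(1)*conj(1) + 6*(-1)*conj(1) + 3*(1)*conj(1) + 8*(1)*conj(1) + 6*(-1)*conj(1)
  = (1) + (-6) + (3) + (8) + (-6)
  = 0.
Dividing by |G| = 24 gives 0/24 = 0, matching the row-orthogonality relation <chi_2, chi_1> = [chi_2 = chi_1].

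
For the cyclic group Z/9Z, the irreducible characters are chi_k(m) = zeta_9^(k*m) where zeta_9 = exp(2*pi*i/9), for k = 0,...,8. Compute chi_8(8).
chi_8(8) = zeta_9^64 = exp(2*I*pi/9)

Solution. chi_8(8) = zeta_9^(8*8) = zeta_9^64. Since zeta_9^9 = 1, this equals zeta_9^1 = exp(2*pi*i*1/9) = exp(2*I*pi/9).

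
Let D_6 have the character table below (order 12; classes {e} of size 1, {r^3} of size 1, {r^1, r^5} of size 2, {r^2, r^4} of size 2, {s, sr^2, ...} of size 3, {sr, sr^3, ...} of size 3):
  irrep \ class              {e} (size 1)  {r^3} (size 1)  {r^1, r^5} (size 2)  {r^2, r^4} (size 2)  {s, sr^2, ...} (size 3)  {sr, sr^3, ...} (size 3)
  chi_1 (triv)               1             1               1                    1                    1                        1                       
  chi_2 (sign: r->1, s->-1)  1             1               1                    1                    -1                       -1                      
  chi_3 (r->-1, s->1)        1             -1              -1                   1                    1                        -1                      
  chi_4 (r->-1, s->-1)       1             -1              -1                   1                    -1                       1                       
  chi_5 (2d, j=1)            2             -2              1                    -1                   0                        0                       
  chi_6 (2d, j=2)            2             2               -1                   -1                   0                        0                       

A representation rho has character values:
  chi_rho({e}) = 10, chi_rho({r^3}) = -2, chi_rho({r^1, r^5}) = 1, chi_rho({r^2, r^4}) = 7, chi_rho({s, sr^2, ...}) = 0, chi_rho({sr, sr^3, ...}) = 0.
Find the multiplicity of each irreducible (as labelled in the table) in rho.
Multiplicities: chi_1: 2, chi_2: 2, chi_3: 2, chi_4: 2, chi_5: 1, chi_6: 0.

Details: Use <chi_rho, chi> = (1/|G|) sum_C |C| * chi_rho(C) * conj(chi(C)) with |G| = 12 for each irreducible chi in the table:
  <chi_rho, chi_1> = (1/12)[1*(10)*conj(1) + 1*(-2)*conj(1) + 2*(1)*conj(1) + 2*(7)*conj(1) + 3*(0)*conj(1) + 3*(0)*conj(1)]
      = (1/12)[(10) + (-2) + (2) + (14) + (0) + (0)] = 24/12 = 2
  <chi_rho, chi_2> = (1/12)[1*(10)*conj(1) + 1*(-2)*conj(1) + 2*(1)*conj(1) + 2*(7)*conj(1) + 3*(0)*conj(-1) + 3*(0)*conj(-1)]
      = (1/12)[(10) + (-2) + (2) + (14) + (0) + (0)] = 24/12 = 2
  <chi_rho, chi_3> = (1/12)[1*(10)*conj(1) + 1*(-2)*conj(-1) + 2*(1)*conj(-1) + 2*(7)*conj(1) + 3*(0)*conj(1) + 3*(0)*conj(-1)]
      = (1/12)[(10) + (2) + (-2) + (14) + (0) + (0)] = 24/12 = 2
  <chi_rho, chi_4> = (1/12)[1*(10)*conj(1) + 1*(-2)*conj(-1) + 2*(1)*conj(-1) + 2*(7)*conj(1) + 3*(0)*conj(-1) + 3*(0)*conj(1)]
      = (1/12)[(10) + (2) + (-2) + (14) + (0) + (0)] = 24/12 = 2
  <chi_rho, chi_5> = (1/12)[1*(10)*conj(2) + 1*(-2)*conj(-2) + 2*(1)*conj(1) + 2*(7)*conj(-1) + 3*(0)*conj(0) + 3*(0)*conj(0)]
      = (1/12)[(20) + (4) + (2) + (-14) + (0) + (0)] = 12/12 = 1
  <chi_rho, chi_6> = (1/12)[1*(10)*conj(2) + 1*(-2)*conj(2) + 2*(1)*conj(-1) + 2*(7)*conj(-1) + 3*(0)*conj(0) + 3*(0)*conj(0)]
      = (1/12)[(20) + (-4) + (-2) + (-14) + (0) + (0)] = 0/12 = 0
Dimension check: dim(rho) = sum (mult * dim) = 2*1 + 2*1 + 2*1 + 2*1 + 1*2 + 0*2 = 10 = chi_rho(e) = 10.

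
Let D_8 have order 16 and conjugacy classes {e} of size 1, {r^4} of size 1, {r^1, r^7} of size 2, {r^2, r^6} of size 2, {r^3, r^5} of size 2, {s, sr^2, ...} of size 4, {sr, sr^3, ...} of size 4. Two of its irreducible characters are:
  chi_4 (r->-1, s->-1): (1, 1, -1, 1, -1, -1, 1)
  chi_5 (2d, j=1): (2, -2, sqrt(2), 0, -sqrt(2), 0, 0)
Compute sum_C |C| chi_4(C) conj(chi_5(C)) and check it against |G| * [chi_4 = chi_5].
Sum = 0; so <chi_4, chi_5> = 0 (distinct irreducibles are orthogonal).

Compute term by term over conjugacy classes (|C| * chi_4(C) * conj(chi_5(C))):
  1*(1)*conj(2) + 1*(1)*conj(-2) + 2*(-1)*conj(sqrt(2)) + 2*(1)*conj(0) + 2*(-1)*conj(-sqrt(2)) + 4*(-1)*conj(0) + 4*(1)*conj(0)
  = (2) + (-2) + (-2*sqrt(2)) + (0) + (2*sqrt(2)) + (0) + (0)
  = 0.
Dividing by |G| = 16 gives 0/16 = 0, matching the row-orthogonality relation <chi_4, chi_5> = [chi_4 = chi_5].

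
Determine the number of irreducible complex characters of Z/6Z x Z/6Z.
36

Argument: The number of irreducible complex representations of a finite group equals its number of conjugacy classes. Z/6Z x Z/6Z is abelian of order 36, so every element is its own conjugacy class: 36 classes, so Z/6Z x Z/6Z (order 36) has exactly 36 irreducible complex representations.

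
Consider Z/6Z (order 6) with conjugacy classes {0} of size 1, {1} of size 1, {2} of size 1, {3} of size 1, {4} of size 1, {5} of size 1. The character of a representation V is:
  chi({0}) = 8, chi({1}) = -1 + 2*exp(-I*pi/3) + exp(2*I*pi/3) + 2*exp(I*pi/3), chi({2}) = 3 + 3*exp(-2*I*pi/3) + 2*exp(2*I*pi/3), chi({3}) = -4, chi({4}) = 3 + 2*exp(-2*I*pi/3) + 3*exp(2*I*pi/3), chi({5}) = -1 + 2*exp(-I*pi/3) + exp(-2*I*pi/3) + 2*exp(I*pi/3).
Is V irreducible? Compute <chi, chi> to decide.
Not irreducible (reducible): <chi, chi> = 14 > 1.

Working: <chi, chi> = (1/|G|) sum_C |C| * |chi(C)|^2 = (1/6)[1*|8|^2 + 1*|-1 + 2*exp(-I*pi/3) + exp(2*I*pi/3) + 2*exp(I*pi/3)|^2 + 1*|3 + 3*exp(-2*I*pi/3) + 2*exp(2*I*pi/3)|^2 + 1*|-4|^2 + 1*|3 + 2*exp(-2*I*pi/3) + 3*exp(2*I*pi/3)|^2 + 1*|-1 + 2*exp(-I*pi/3) + exp(-2*I*pi/3) + 2*exp(I*pi/3)|^2]
  = (1/6)[(64) + (1) + (1) + (16) + (1) + (1)] = 84/6 = 14.
(Exp terms are combined using exp(i*s)*conj(exp(i*t)) = exp(i*(s-t)), and sums of them are collapsed using the identity that for every m > 1 the m distinct m-th roots of unity sum to 0, e.g. 1 + exp(2*I*pi/3) + exp(-2*I*pi/3) = 0.)
A character is irreducible iff <chi, chi> = 1, so this representation is reducible.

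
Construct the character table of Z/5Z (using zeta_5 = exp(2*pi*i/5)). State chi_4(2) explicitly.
Character table of Z/5Z (irreps indexed chi_0,...,chi_4 with chi_k(m) = zeta_5^(k*m), zeta_5 = exp(2*pi*i/5)):
  irrep \ class  {0} (size 1)  {1} (size 1)    {2} (size 1)    {3} (size 1)    {4} (size 1)  
  chi_0          1             1               1               1               1             
  chi_1          1             exp(2*I*pi/5)   exp(4*I*pi/5)   exp(-4*I*pi/5)  exp(-2*I*pi/5)
  chi_2          1             exp(4*I*pi/5)   exp(-2*I*pi/5)  exp(2*I*pi/5)   exp(-4*I*pi/5)
  chi_3          1             exp(-4*I*pi/5)  exp(2*I*pi/5)   exp(-2*I*pi/5)  exp(4*I*pi/5) 
  chi_4          1             exp(-2*I*pi/5)  exp(-4*I*pi/5)  exp(4*I*pi/5)   exp(2*I*pi/5) 

Spot check: chi_4(2) = zeta_5^(4*2) = zeta_5^8 = exp(-4*I*pi/5).

Argument: Z/5Z is abelian, so all 5 irreducible complex representations are 1-dimensional. They are given by chi_k(m) = zeta_5^(k*m) for k = 0,...,4. Row orthogonality: sum_m chi_k(m) conj(chi_l(m)) = 5 * [k = l].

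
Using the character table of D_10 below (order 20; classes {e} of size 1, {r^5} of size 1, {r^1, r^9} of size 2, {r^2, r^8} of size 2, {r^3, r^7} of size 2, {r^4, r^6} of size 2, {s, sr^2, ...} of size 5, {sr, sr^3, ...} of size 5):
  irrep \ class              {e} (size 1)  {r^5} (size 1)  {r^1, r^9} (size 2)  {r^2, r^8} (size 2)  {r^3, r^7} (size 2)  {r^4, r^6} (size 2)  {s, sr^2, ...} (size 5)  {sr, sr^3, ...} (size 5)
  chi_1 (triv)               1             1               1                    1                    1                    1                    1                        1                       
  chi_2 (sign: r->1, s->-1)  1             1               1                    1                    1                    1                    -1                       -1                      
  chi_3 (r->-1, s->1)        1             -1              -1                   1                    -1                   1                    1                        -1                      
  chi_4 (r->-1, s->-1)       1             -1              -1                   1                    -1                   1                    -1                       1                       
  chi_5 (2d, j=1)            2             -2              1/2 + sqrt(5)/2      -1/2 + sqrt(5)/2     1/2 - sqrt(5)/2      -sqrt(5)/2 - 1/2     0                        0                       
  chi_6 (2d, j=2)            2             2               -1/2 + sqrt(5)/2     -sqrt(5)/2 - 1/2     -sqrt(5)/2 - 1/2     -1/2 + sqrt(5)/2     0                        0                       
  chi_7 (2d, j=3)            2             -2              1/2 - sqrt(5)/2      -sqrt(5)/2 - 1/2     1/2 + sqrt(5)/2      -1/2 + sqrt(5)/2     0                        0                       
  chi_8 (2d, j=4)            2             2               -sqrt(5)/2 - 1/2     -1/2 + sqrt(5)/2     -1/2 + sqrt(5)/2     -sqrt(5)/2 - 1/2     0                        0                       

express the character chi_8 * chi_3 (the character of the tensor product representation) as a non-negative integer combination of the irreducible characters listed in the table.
chi_8 tensor chi_3 = chi_5 (all other irreducibles have multiplicity 0).

Explanation: The character of a tensor product is the pointwise product (chi_8 * chi_3)(C) = chi_8(C) * chi_3(C):
  {e}: (2)*(1), {r^5}: (2)*(-1), {r^1, r^9}: (-sqrt(5)/2 - 1/2)*(-1), {r^2, r^8}: (-1/2 + sqrt(5)/2)*(1), {r^3, r^7}: (-1/2 + sqrt(5)/2)*(-1), {r^4, r^6}: (-sqrt(5)/2 - 1/2)*(1), {s, sr^2, ...}: (0)*(1), {sr, sr^3, ...}: (0)*(-1)
so (chi_8 * chi_3) takes values
  {e} -> 2, {r^5} -> -2, {r^1, r^9} -> 1/2 + sqrt(5)/2, {r^2, r^8} -> -1/2 + sqrt(5)/2, {r^3, r^7} -> 1/2 - sqrt(5)/2, {r^4, r^6} -> -sqrt(5)/2 - 1/2, {s, sr^2, ...} -> 0, {sr, sr^3, ...} -> 0.
Now take the inner product of this character with each irreducible chi from the table, <chi_8*chi_3, chi> = (1/20) sum_C |C| (chi_8*chi_3)(C) conj(chi(C)):
  <chi_8*chi_3, chi_1> = (1/20)[1*(2)*conj(1) + 1*(-2)*conj(1) + 2*(1/2 + sqrt(5)/2)*conj(1) + 2*(-1/2 + sqrt(5)/2)*conj(1) + 2*(1/2 - sqrt(5)/2)*conj(1) + 2*(-sqrt(5)/2 - 1/2)*conj(1) + 5*(0)*conj(1) + 5*(0)*conj(1)]
      = (1/20)[(2) + (-2) + (1 + sqrt(5)) + (-1 + sqrt(5)) + (1 - sqrt(5)) + (-sqrt(5) - 1) + (0) + (0)] = 0/20 = 0
  <chi_8*chi_3, chi_2> = (1/20)[1*(2)*conj(1) + 1*(-2)*conj(1) + 2*(1/2 + sqrt(5)/2)*conj(1) + 2*(-1/2 + sqrt(5)/2)*conj(1) + 2*(1/2 - sqrt(5)/2)*conj(1) + 2*(-sqrt(5)/2 - 1/2)*conj(1) + 5*(0)*conj(-1) + 5*(0)*conj(-1)]
      = (1/20)[(2) + (-2) + (1 + sqrt(5)) + (-1 + sqrt(5)) + (1 - sqrt(5)) + (-sqrt(5) - 1) + (0) + (0)] = 0/20 = 0
  <chi_8*chi_3, chi_3> = (1/20)[1*(2)*conj(1) + 1*(-2)*conj(-1) + 2*(1/2 + sqrt(5)/2)*conj(-1) + 2*(-1/2 + sqrt(5)/2)*conj(1) + 2*(1/2 - sqrt(5)/2)*conj(-1) + 2*(-sqrt(5)/2 - 1/2)*conj(1) + 5*(0)*conj(1) + 5*(0)*conj(-1)]
      = (1/20)[(2) + (2) + (-sqrt(5) - 1) + (-1 + sqrt(5)) + (-1 + sqrt(5)) + (-sqrt(5) - 1) + (0) + (0)] = 0/20 = 0
  <chi_8*chi_3, chi_4> = (1/20)[1*(2)*conj(1) + 1*(-2)*conj(-1) + 2*(1/2 + sqrt(5)/2)*conj(-1) + 2*(-1/2 + sqrt(5)/2)*conj(1) + 2*(1/2 - sqrt(5)/2)*conj(-1) + 2*(-sqrt(5)/2 - 1/2)*conj(1) + 5*(0)*conj(-1) + 5*(0)*conj(1)]
      = (1/20)[(2) + (2) + (-sqrt(5) - 1) + (-1 + sqrt(5)) + (-1 + sqrt(5)) + (-sqrt(5) - 1) + (0) + (0)] = 0/20 = 0
  <chi_8*chi_3, chi_5> = (1/20)[1*(2)*conj(2) + 1*(-2)*conj(-2) + 2*(1/2 + sqrt(5)/2)*conj(1/2 + sqrt(5)/2) + 2*(-1/2 + sqrt(5)/2)*conj(-1/2 + sqrt(5)/2) + 2*(1/2 - sqrt(5)/2)*conj(1/2 - sqrt(5)/2) + 2*(-sqrt(5)/2 - 1/2)*conj(-sqrt(5)/2 - 1/2) + 5*(0)*conj(0) + 5*(0)*conj(0)]
      = (1/20)[(4) + (4) + (sqrt(5) + 3) + (3 - sqrt(5)) + (3 - sqrt(5)) + (sqrt(5) + 3) + (0) + (0)] = 20/20 = 1
  <chi_8*chi_3, chi_6> = (1/20)[1*(2)*conj(2) + 1*(-2)*conj(2) + 2*(1/2 + sqrt(5)/2)*conj(-1/2 + sqrt(5)/2) + 2*(-1/2 + sqrt(5)/2)*conj(-sqrt(5)/2 - 1/2) + 2*(1/2 - sqrt(5)/2)*conj(-sqrt(5)/2 - 1/2) + 2*(-sqrt(5)/2 - 1/2)*conj(-1/2 + sqrt(5)/2) + 5*(0)*conj(0) + 5*(0)*conj(0)]
      = (1/20)[(4) + (-4) + (2) + (-2) + (2) + (-2) + (0) + (0)] = 0/20 = 0
  <chi_8*chi_3, chi_7> = (1/20)[1*(2)*conj(2) + 1*(-2)*conj(-2) + 2*(1/2 + sqrt(5)/2)*conj(1/2 - sqrt(5)/2) + 2*(-1/2 + sqrt(5)/2)*conj(-sqrt(5)/2 - 1/2) + 2*(1/2 - sqrt(5)/2)*conj(1/2 + sqrt(5)/2) + 2*(-sqrt(5)/2 - 1/2)*conj(-1/2 + sqrt(5)/2) + 5*(0)*conj(0) + 5*(0)*conj(0)]
      = (1/20)[(4) + (4) + (-2) + (-2) + (-2) + (-2) + (0) + (0)] = 0/20 = 0
  <chi_8*chi_3, chi_8> = (1/20)[1*(2)*conj(2) + 1*(-2)*conj(2) + 2*(1/2 + sqrt(5)/2)*conj(-sqrt(5)/2 - 1/2) + 2*(-1/2 + sqrt(5)/2)*conj(-1/2 + sqrt(5)/2) + 2*(1/2 - sqrt(5)/2)*conj(-1/2 + sqrt(5)/2) + 2*(-sqrt(5)/2 - 1/2)*conj(-sqrt(5)/2 - 1/2) + 5*(0)*conj(0) + 5*(0)*conj(0)]
      = (1/20)[(4) + (-4) + (-3 - sqrt(5)) + (3 - sqrt(5)) + (-3 + sqrt(5)) + (sqrt(5) + 3) + (0) + (0)] = 0/20 = 0
Hence the multiplicities are chi_5: 1. Dimension check: dim(chi_8)*dim(chi_3) = 2*1 = 2 and sum (mult * dim) = 1*2 = 2.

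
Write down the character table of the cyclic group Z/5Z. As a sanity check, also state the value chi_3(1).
Character table of Z/5Z (irreps indexed chi_0,...,chi_4 with chi_k(m) = zeta_5^(k*m), zeta_5 = exp(2*pi*i/5)):
  irrep \ class  {0} (size 1)  {1} (size 1)    {2} (size 1)    {3} (size 1)    {4} (size 1)  
  chi_0          1             1               1               1               1             
  chi_1          1             exp(2*I*pi/5)   exp(4*I*pi/5)   exp(-4*I*pi/5)  exp(-2*I*pi/5)
  chi_2          1             exp(4*I*pi/5)   exp(-2*I*pi/5)  exp(2*I*pi/5)   exp(-4*I*pi/5)
  chi_3          1             exp(-4*I*pi/5)  exp(2*I*pi/5)   exp(-2*I*pi/5)  exp(4*I*pi/5) 
  chi_4          1             exp(-2*I*pi/5)  exp(-4*I*pi/5)  exp(4*I*pi/5)   exp(2*I*pi/5) 

Spot check: chi_3(1) = zeta_5^(3*1) = zeta_5^3 = exp(-4*I*pi/5).

Explanation: Z/5Z is abelian, so all 5 irreducible complex representations are 1-dimensional. They are given by chi_k(m) = zeta_5^(k*m) for k = 0,...,4. Row orthogonality: sum_m chi_k(m) conj(chi_l(m)) = 5 * [k = l].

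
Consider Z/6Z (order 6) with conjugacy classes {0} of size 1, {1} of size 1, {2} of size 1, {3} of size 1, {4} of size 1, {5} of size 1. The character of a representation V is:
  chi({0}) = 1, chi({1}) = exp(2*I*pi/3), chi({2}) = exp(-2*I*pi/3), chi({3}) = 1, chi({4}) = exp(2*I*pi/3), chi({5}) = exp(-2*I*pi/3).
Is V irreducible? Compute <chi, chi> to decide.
Irreducible: <chi, chi> = 1.

Working: <chi, chi> = (1/|G|) sum_C |C| * |chi(C)|^2 = (1/6)[1*|1|^2 + 1*|exp(2*I*pi/3)|^2 + 1*|exp(-2*I*pi/3)|^2 + 1*|1|^2 + 1*|exp(2*I*pi/3)|^2 + 1*|exp(-2*I*pi/3)|^2]
  = (1/6)[(1) + (1) + (1) + (1) + (1) + (1)] = 6/6 = 1.
(Exp terms are combined using exp(i*s)*conj(exp(i*t)) = exp(i*(s-t)), and sums of them are collapsed using the identity that for every m > 1 the m distinct m-th roots of unity sum to 0, e.g. 1 + exp(2*I*pi/3) + exp(-2*I*pi/3) = 0.)
A character is irreducible iff <chi, chi> = 1, so this representation is irreducible.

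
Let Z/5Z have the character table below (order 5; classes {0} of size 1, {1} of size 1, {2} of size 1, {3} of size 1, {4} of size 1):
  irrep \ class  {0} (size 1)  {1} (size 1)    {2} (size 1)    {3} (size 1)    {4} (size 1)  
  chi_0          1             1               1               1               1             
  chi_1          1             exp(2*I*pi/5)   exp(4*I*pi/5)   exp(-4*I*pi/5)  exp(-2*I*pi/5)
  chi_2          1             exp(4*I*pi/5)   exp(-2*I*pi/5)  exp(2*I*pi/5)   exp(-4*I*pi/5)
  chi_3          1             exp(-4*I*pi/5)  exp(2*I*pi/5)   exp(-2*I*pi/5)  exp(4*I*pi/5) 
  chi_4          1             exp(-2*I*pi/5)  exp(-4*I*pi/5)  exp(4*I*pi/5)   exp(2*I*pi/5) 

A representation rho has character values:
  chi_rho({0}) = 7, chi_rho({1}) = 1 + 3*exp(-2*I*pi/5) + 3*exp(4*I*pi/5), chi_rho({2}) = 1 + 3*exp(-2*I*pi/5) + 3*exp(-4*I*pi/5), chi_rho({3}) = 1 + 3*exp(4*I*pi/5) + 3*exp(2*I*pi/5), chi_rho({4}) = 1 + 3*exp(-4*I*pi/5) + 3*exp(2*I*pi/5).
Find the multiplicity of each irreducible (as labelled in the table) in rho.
Multiplicities: chi_0: 1, chi_1: 0, chi_2: 3, chi_3: 0, chi_4: 3.

Explanation: Use <chi_rho, chi> = (1/|G|) sum_C |C| * chi_rho(C) * conj(chi(C)) with |G| = 5 for each irreducible chi in the table:
  <chi_rho, chi_0> = (1/5)[1*(7)*conj(1) + 1*(1 + 3*exp(-2*I*pi/5) + 3*exp(4*I*pi/5))*conj(1) + 1*(1 + 3*exp(-2*I*pi/5) + 3*exp(-4*I*pi/5))*conj(1) + 1*(1 + 3*exp(4*I*pi/5) + 3*exp(2*I*pi/5))*conj(1) + 1*(1 + 3*exp(-4*I*pi/5) + 3*exp(2*I*pi/5))*conj(1)]
      = (1/5)[(7) + (1 + 3*exp(-2*I*pi/5) + 3*exp(4*I*pi/5)) + (1 + 3*exp(-2*I*pi/5) + 3*exp(-4*I*pi/5)) + (1 + 3*exp(4*I*pi/5) + 3*exp(2*I*pi/5)) + (1 + 3*exp(-4*I*pi/5) + 3*exp(2*I*pi/5))] = 5/5 = 1
  <chi_rho, chi_1> = (1/5)[1*(7)*conj(1) + 1*(1 + 3*exp(-2*I*pi/5) + 3*exp(4*I*pi/5))*conj(exp(2*I*pi/5)) + 1*(1 + 3*exp(-2*I*pi/5) + 3*exp(-4*I*pi/5))*conj(exp(4*I*pi/5)) + 1*(1 + 3*exp(4*I*pi/5) + 3*exp(2*I*pi/5))*conj(exp(-4*I*pi/5)) + 1*(1 + 3*exp(-4*I*pi/5) + 3*exp(2*I*pi/5))*conj(exp(-2*I*pi/5))]
      = (1/5)[(7) + (3*exp(-4*I*pi/5) + exp(-2*I*pi/5) + 3*exp(2*I*pi/5)) + (exp(-4*I*pi/5) + 3*exp(4*I*pi/5) + 3*exp(2*I*pi/5)) + (3*exp(-2*I*pi/5) + 3*exp(-4*I*pi/5) + exp(4*I*pi/5)) + (3*exp(-2*I*pi/5) + exp(2*I*pi/5) + 3*exp(4*I*pi/5))] = 0/5 = 0
  <chi_rho, chi_2> = (1/5)[1*(7)*conj(1) + 1*(1 + 3*exp(-2*I*pi/5) + 3*exp(4*I*pi/5))*conj(exp(4*I*pi/5)) + 1*(1 + 3*exp(-2*I*pi/5) + 3*exp(-4*I*pi/5))*conj(exp(-2*I*pi/5)) + 1*(1 + 3*exp(4*I*pi/5) + 3*exp(2*I*pi/5))*conj(exp(2*I*pi/5)) + 1*(1 + 3*exp(-4*I*pi/5) + 3*exp(2*I*pi/5))*conj(exp(-4*I*pi/5))]
      = (1/5)[(7) + (3 + exp(-4*I*pi/5) + 3*exp(4*I*pi/5)) + (3 + 3*exp(-2*I*pi/5) + exp(2*I*pi/5)) + (3 + exp(-2*I*pi/5) + 3*exp(2*I*pi/5)) + (3 + 3*exp(-4*I*pi/5) + exp(4*I*pi/5))] = 15/5 = 3
  <chi_rho, chi_3> = (1/5)[1*(7)*conj(1) + 1*(1 + 3*exp(-2*I*pi/5) + 3*exp(4*I*pi/5))*conj(exp(-4*I*pi/5)) + 1*(1 + 3*exp(-2*I*pi/5) + 3*exp(-4*I*pi/5))*conj(exp(2*I*pi/5)) + 1*(1 + 3*exp(4*I*pi/5) + 3*exp(2*I*pi/5))*conj(exp(-2*I*pi/5)) + 1*(1 + 3*exp(-4*I*pi/5) + 3*exp(2*I*pi/5))*conj(exp(4*I*pi/5))]
      = (1/5)[(7) + (3*exp(-2*I*pi/5) + exp(4*I*pi/5) + 3*exp(2*I*pi/5)) + (3*exp(-4*I*pi/5) + exp(-2*I*pi/5) + 3*exp(4*I*pi/5)) + (3*exp(-4*I*pi/5) + exp(2*I*pi/5) + 3*exp(4*I*pi/5)) + (3*exp(-2*I*pi/5) + exp(-4*I*pi/5) + 3*exp(2*I*pi/5))] = 0/5 = 0
  <chi_rho, chi_4> = (1/5)[1*(7)*conj(1) + 1*(1 + 3*exp(-2*I*pi/5) + 3*exp(4*I*pi/5))*conj(exp(-2*I*pi/5)) + 1*(1 + 3*exp(-2*I*pi/5) + 3*exp(-4*I*pi/5))*conj(exp(-4*I*pi/5)) + 1*(1 + 3*exp(4*I*pi/5) + 3*exp(2*I*pi/5))*conj(exp(4*I*pi/5)) + 1*(1 + 3*exp(-4*I*pi/5) + 3*exp(2*I*pi/5))*conj(exp(2*I*pi/5))]
      = (1/5)[(7) + (3 + 3*exp(-4*I*pi/5) + exp(2*I*pi/5)) + (3 + exp(4*I*pi/5) + 3*exp(2*I*pi/5)) + (3 + 3*exp(-2*I*pi/5) + exp(-4*I*pi/5)) + (3 + exp(-2*I*pi/5) + 3*exp(4*I*pi/5))] = 15/5 = 3
(Exp terms are combined using exp(i*s)*conj(exp(i*t)) = exp(i*(s-t)), and sums of them are collapsed using the identity that for every m > 1 the m distinct m-th roots of unity sum to 0, e.g. 1 + exp(2*I*pi/3) + exp(-2*I*pi/3) = 0.)
Dimension check: dim(rho) = sum (mult * dim) = 1*1 + 0*1 + 3*1 + 0*1 + 3*1 = 7 = chi_rho(e) = 7.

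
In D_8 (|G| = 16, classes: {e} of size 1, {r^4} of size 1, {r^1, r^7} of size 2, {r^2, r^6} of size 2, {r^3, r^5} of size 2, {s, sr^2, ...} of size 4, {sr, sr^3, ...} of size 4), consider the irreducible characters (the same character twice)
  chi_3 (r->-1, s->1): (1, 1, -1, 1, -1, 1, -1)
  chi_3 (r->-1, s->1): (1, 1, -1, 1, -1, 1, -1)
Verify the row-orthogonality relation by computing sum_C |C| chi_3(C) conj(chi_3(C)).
Sum = 16 = |G| = 16; so <chi_3, chi_3> = 1 (norm-1 confirms irreducibility).

Compute term by term over conjugacy classes (|C| * chi_3(C) * conj(chi_3(C))):
  1*(1)*conj(1) + 1*(1)*conj(1) + 2*(-1)*conj(-1) + 2*(1)*conj(1) + 2*(-1)*conj(-1) + 4*(1)*conj(1) + 4*(-1)*conj(-1)
  = (1) + (1) + (2) + (2) + (2) + (4) + (4)
  = 16.
Dividing by |G| = 16 gives 16/16 = 1, matching the row-orthogonality relation <chi_3, chi_3> = [chi_3 = chi_3].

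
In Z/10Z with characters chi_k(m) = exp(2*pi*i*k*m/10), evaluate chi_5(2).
chi_5(2) = zeta_10^10 = 1

Reasoning: chi_5(2) = zeta_10^(5*2) = zeta_10^10. Since zeta_10^10 = 1, this equals zeta_10^0 = exp(2*pi*i*0/10) = 1.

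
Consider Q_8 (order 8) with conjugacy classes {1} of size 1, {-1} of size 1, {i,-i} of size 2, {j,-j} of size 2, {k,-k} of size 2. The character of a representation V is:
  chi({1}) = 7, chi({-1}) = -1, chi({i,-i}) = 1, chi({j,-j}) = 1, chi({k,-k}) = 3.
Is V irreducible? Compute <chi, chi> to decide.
Not irreducible (reducible): <chi, chi> = 9 > 1.

Why: <chi, chi> = (1/|G|) sum_C |C| * |chi(C)|^2 = (1/8)[1*|7|^2 + 1*|-1|^2 + 2*|1|^2 + 2*|1|^2 + 2*|3|^2]
  = (1/8)[(49) + (1) + (2) + (2) + (18)] = 72/8 = 9.
A character is irreducible iff <chi, chi> = 1, so this representation is reducible.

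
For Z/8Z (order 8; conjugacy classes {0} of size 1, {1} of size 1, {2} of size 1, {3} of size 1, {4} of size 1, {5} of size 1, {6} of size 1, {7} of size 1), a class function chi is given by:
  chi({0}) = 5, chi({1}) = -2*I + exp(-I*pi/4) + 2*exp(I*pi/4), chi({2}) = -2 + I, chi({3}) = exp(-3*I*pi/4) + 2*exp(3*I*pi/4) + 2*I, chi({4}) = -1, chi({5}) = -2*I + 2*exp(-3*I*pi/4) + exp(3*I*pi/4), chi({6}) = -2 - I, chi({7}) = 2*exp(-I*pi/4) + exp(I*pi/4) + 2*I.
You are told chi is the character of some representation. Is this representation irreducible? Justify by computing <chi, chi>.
Not irreducible (reducible): <chi, chi> = 9 > 1.

<chi, chi> = (1/|G|) sum_C |C| * |chi(C)|^2 = (1/8)[1*|5|^2 + 1*|-2*I + exp(-I*pi/4) + 2*exp(I*pi/4)|^2 + 1*|-2 + I|^2 + 1*|exp(-3*I*pi/4) + 2*exp(3*I*pi/4) + 2*I|^2 + 1*|-1|^2 + 1*|-2*I + 2*exp(-3*I*pi/4) + exp(3*I*pi/4)|^2 + 1*|-2 - I|^2 + 1*|2*exp(-I*pi/4) + exp(I*pi/4) + 2*I|^2]
  = (1/8)[(25) + (9 - 2*exp(I*pi/4) + 2*exp(3*I*pi/4)) + (5) + (9 + 2*exp(-I*pi/4) - 2*exp(-3*I*pi/4)) + (1) + (9 + 2*exp(-I*pi/4) - 2*exp(-3*I*pi/4)) + (5) + (9 - 2*exp(I*pi/4) + 2*exp(3*I*pi/4))] = 72/8 = 9.
(Exp terms are combined using exp(i*s)*conj(exp(i*t)) = exp(i*(s-t)), and sums of them are collapsed using the identity that for every m > 1 the m distinct m-th roots of unity sum to 0, e.g. 1 + exp(2*I*pi/3) + exp(-2*I*pi/3) = 0.)
A character is irreducible iff <chi, chi> = 1, so this representation is reducible.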